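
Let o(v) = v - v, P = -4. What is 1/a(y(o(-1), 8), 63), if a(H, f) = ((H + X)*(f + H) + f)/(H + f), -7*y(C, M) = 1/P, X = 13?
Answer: 49420/693617 ≈ 0.071250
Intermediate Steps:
o(v) = 0
y(C, M) = 1/28 (y(C, M) = -⅐/(-4) = -⅐*(-¼) = 1/28)
a(H, f) = (f + (13 + H)*(H + f))/(H + f) (a(H, f) = ((H + 13)*(f + H) + f)/(H + f) = ((13 + H)*(H + f) + f)/(H + f) = (f + (13 + H)*(H + f))/(H + f))
1/a(y(o(-1), 8), 63) = 1/(((1/28)² + 13*(1/28) + 14*63 + (1/28)*63)/(1/28 + 63)) = 1/((1/784 + 13/28 + 882 + 9/4)/(1765/28)) = 1/((28/1765)*(693617/784)) = 1/(693617/49420) = 49420/693617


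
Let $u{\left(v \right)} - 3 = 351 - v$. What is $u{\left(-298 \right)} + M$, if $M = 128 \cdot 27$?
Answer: $4108$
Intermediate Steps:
$u{\left(v \right)} = 354 - v$ ($u{\left(v \right)} = 3 - \left(-351 + v\right) = 354 - v$)
$M = 3456$
$u{\left(-298 \right)} + M = \left(354 - -298\right) + 3456 = \left(354 + 298\right) + 3456 = 652 + 3456 = 4108$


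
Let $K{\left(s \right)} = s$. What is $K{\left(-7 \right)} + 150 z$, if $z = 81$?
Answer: $12143$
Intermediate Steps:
$K{\left(-7 \right)} + 150 z = -7 + 150 \cdot 81 = -7 + 12150 = 12143$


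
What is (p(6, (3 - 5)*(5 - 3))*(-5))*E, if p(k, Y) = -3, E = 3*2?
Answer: 90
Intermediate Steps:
E = 6
(p(6, (3 - 5)*(5 - 3))*(-5))*E = -3*(-5)*6 = 15*6 = 90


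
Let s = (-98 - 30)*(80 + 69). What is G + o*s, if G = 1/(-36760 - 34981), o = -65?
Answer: 88935882879/71741 ≈ 1.2397e+6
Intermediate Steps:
G = -1/71741 (G = 1/(-71741) = -1/71741 ≈ -1.3939e-5)
s = -19072 (s = -128*149 = -19072)
G + o*s = -1/71741 - 65*(-19072) = -1/71741 + 1239680 = 88935882879/71741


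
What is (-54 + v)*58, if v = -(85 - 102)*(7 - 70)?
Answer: -65250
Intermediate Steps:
v = -1071 (v = -(-17)*(-63) = -1*1071 = -1071)
(-54 + v)*58 = (-54 - 1071)*58 = -1125*58 = -65250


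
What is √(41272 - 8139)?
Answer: √33133 ≈ 182.02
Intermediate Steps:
√(41272 - 8139) = √33133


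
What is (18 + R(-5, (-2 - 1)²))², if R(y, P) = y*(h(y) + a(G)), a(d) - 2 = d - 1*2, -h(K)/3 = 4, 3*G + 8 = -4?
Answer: 9604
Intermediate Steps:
G = -4 (G = -8/3 + (⅓)*(-4) = -8/3 - 4/3 = -4)
h(K) = -12 (h(K) = -3*4 = -12)
a(d) = d (a(d) = 2 + (d - 1*2) = 2 + (d - 2) = 2 + (-2 + d) = d)
R(y, P) = -16*y (R(y, P) = y*(-12 - 4) = y*(-16) = -16*y)
(18 + R(-5, (-2 - 1)²))² = (18 - 16*(-5))² = (18 + 80)² = 98² = 9604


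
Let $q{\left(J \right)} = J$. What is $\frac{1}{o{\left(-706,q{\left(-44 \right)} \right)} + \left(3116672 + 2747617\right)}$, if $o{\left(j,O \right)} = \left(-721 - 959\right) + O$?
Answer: $\frac{1}{5862565} \approx 1.7057 \cdot 10^{-7}$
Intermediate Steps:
$o{\left(j,O \right)} = -1680 + O$
$\frac{1}{o{\left(-706,q{\left(-44 \right)} \right)} + \left(3116672 + 2747617\right)} = \frac{1}{\left(-1680 - 44\right) + \left(3116672 + 2747617\right)} = \frac{1}{-1724 + 5864289} = \frac{1}{5862565}$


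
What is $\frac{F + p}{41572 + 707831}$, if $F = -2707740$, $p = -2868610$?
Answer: $- \frac{5576350}{749403} \approx -7.4411$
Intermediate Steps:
$\frac{F + p}{41572 + 707831} = \frac{-2707740 - 2868610}{41572 + 707831} = - \frac{5576350}{749403}$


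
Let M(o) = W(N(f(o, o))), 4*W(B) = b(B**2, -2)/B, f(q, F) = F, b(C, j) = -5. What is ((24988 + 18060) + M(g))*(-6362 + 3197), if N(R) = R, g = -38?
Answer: -20709547665/152 ≈ -1.3625e+8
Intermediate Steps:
W(B) = -5/(4*B) (W(B) = (-5/B)/4 = -5/(4*B))
M(o) = -5/(4*o)
((24988 + 18060) + M(g))*(-6362 + 3197) = ((24988 + 18060) - 5/4/(-38))*(-6362 + 3197) = (43048 - 5/4*(-1/38))*(-3165) = (43048 + 5/152)*(-3165) = (6543301/152)*(-3165) = -20709547665/152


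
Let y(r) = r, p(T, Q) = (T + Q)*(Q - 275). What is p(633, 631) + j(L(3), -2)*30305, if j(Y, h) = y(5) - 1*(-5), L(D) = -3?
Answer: 753034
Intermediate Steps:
p(T, Q) = (-275 + Q)*(Q + T) (p(T, Q) = (Q + T)*(-275 + Q) = (-275 + Q)*(Q + T))
j(Y, h) = 10 (j(Y, h) = 5 - 1*(-5) = 5 + 5 = 10)
p(633, 631) + j(L(3), -2)*30305 = (631² - 275*631 - 275*633 + 631*633) + 10*30305 = (398161 - 173525 - 174075 + 399423) + 303050 = 449984 + 303050 = 753034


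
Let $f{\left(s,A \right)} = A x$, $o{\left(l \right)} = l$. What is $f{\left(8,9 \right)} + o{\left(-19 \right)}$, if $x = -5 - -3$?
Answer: $-37$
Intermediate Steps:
$x = -2$ ($x = -5 + 3 = -2$)
$f{\left(s,A \right)} = - 2 A$ ($f{\left(s,A \right)} = A \left(-2\right) = - 2 A$)
$f{\left(8,9 \right)} + o{\left(-19 \right)} = \left(-2\right) 9 - 19 = -18 - 19 = -37$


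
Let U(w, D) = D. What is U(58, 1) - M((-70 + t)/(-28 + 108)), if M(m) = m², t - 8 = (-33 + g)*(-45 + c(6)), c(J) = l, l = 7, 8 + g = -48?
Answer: -6885/4 ≈ -1721.3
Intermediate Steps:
g = -56 (g = -8 - 48 = -56)
c(J) = 7
t = 3390 (t = 8 + (-33 - 56)*(-45 + 7) = 8 - 89*(-38) = 8 + 3382 = 3390)
U(58, 1) - M((-70 + t)/(-28 + 108)) = 1 - ((-70 + 3390)/(-28 + 108))² = 1 - (3320/80)² = 1 - (3320*(1/80))² = 1 - (83/2)² = 1 - 1*6889/4 = 1 - 6889/4 = -6885/4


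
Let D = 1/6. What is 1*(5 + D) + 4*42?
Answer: 1039/6 ≈ 173.17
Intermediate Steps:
D = 1/6 ≈ 0.16667
1*(5 + D) + 4*42 = 1*(5 + 1/6) + 4*42 = 1*(31/6) + 168 = 31/6 + 168 = 1039/6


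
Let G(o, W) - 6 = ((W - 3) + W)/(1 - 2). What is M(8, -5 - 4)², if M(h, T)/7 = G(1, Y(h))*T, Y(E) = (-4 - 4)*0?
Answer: 321489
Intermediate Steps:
Y(E) = 0 (Y(E) = -8*0 = 0)
G(o, W) = 9 - 2*W (G(o, W) = 6 + ((W - 3) + W)/(1 - 2) = 6 + ((-3 + W) + W)/(-1) = 6 + (-3 + 2*W)*(-1) = 6 + (3 - 2*W) = 9 - 2*W)
M(h, T) = 63*T (M(h, T) = 7*((9 - 2*0)*T) = 7*((9 + 0)*T) = 7*(9*T) = 63*T)
M(8, -5 - 4)² = (63*(-5 - 4))² = (63*(-9))² = (-567)² = 321489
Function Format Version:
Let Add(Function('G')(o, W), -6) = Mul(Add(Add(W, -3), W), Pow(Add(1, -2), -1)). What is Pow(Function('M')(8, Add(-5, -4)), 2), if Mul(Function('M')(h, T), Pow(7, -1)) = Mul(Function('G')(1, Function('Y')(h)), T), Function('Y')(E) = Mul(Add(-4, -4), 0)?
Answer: 321489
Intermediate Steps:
Function('Y')(E) = 0 (Function('Y')(E) = Mul(-8, 0) = 0)
Function('G')(o, W) = Add(9, Mul(-2, W)) (Function('G')(o, W) = Add(6, Mul(Add(Add(W, -3), W), Pow(Add(1, -2), -1))) = Add(6, Mul(Add(Add(-3, W), W), Pow(-1, -1))) = Add(6, Mul(Add(-3, Mul(2, W)), -1)) = Add(6, Add(3, Mul(-2, W))) = Add(9, Mul(-2, W)))
Function('M')(h, T) = Mul(63, T) (Function('M')(h, T) = Mul(7, Mul(Add(9, Mul(-2, 0)), T)) = Mul(7, Mul(Add(9, 0), T)) = Mul(7, Mul(9, T)) = Mul(63, T))
Pow(Function('M')(8, Add(-5, -4)), 2) = Pow(Mul(63, Add(-5, -4)), 2) = Pow(Mul(63, -9), 2) = Pow(-567, 2) = 321489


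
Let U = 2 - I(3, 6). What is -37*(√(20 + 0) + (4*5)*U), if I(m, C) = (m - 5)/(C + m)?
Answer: -14800/9 - 74*√5 ≈ -1809.9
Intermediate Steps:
I(m, C) = (-5 + m)/(C + m)
U = 20/9 (U = 2 - (-5 + 3)/(6 + 3) = 2 - (-2)/9 = 2 - 1*(-2/9) = 2 + 2/9 = 20/9 ≈ 2.2222)
-37*(√(20 + 0) + (4*5)*U) = -37*(√(20 + 0) + (4*5)*(20/9)) = -37*(√20 + 20*(20/9)) = -37*(2*√5 + 400/9) = -37*(400/9 + 2*√5) = -14800/9 - 74*√5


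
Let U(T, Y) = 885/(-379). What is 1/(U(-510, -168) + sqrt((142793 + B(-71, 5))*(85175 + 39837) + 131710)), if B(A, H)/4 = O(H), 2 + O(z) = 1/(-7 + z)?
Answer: 111805/854650548320907 + 143641*sqrt(1983302234)/854650548320907 ≈ 7.4850e-6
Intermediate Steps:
O(z) = -2 + 1/(-7 + z)
B(A, H) = 4*(15 - 2*H)/(-7 + H) (B(A, H) = 4*((15 - 2*H)/(-7 + H)) = 4*(15 - 2*H)/(-7 + H))
U(T, Y) = -885/379 (U(T, Y) = 885*(-1/379) = -885/379)
1/(U(-510, -168) + sqrt((142793 + B(-71, 5))*(85175 + 39837) + 131710)) = 1/(-885/379 + sqrt((142793 + 4*(15 - 2*5)/(-7 + 5))*(85175 + 39837) + 131710)) = 1/(-885/379 + sqrt((142793 + 4*(15 - 10)/(-2))*125012 + 131710)) = 1/(-885/379 + sqrt((142793 + 4*(-1/2)*5)*125012 + 131710)) = 1/(-885/379 + sqrt((142793 - 10)*125012 + 131710)) = 1/(-885/379 + sqrt(142783*125012 + 131710)) = 1/(-885/379 + sqrt(17849588396 + 131710)) = 1/(-885/379 + sqrt(17849720106)) = 1/(-885/379 + 3*sqrt(1983302234))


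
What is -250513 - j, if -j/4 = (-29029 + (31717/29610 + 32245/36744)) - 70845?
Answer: -4209492304601/6476130 ≈ -6.5000e+5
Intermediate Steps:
j = 2587137549911/6476130 (j = -4*((-29029 + (31717/29610 + 32245/36744)) - 70845) = -4*((-29029 + (31717*(1/29610) + 32245*(1/36744))) - 70845) = -4*((-29029 + (4531/4230 + 32245/36744)) - 70845) = -4*((-29029 + 50480569/25904520) - 70845) = -4*(-751931830511/25904520 - 70845) = -4*(-2587137549911/25904520) = 2587137549911/6476130 ≈ 3.9949e+5)
-250513 - j = -250513 - 1*2587137549911/6476130 = -250513 - 2587137549911/6476130 = -4209492304601/6476130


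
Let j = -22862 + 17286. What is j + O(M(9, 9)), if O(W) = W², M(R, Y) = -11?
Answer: -5455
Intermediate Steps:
j = -5576
j + O(M(9, 9)) = -5576 + (-11)² = -5576 + 121 = -5455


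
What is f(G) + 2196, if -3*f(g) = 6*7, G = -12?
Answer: 2182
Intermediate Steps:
f(g) = -14 (f(g) = -2*7 = -⅓*42 = -14)
f(G) + 2196 = -14 + 2196 = 2182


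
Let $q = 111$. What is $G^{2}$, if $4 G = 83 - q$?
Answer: $49$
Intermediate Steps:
$G = -7$ ($G = \frac{83 - 111}{4} = \frac{1}{4} \left(-28\right) = -7$)
$G^{2} = \left(-7\right)^{2} = 49$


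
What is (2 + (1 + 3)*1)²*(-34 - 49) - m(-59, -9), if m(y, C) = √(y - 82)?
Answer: -2988 - I*√141 ≈ -2988.0 - 11.874*I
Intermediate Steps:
m(y, C) = √(-82 + y)
(2 + (1 + 3)*1)²*(-34 - 49) - m(-59, -9) = (2 + (1 + 3)*1)²*(-34 - 49) - √(-82 - 59) = (2 + 4*1)²*(-83) - √(-141) = (2 + 4)²*(-83) - I*√141 = 6²*(-83) - I*√141 = 36*(-83) - I*√141 = -2988 - I*√141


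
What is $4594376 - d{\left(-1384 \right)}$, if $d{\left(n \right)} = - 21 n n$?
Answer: $44818952$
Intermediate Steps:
$d{\left(n \right)} = - 21 n^{2}$
$4594376 - d{\left(-1384 \right)} = 4594376 - - 21 \left(-1384\right)^{2} = 4594376 - \left(-21\right) 1915456 = 4594376 - -40224576 = 4594376 + 40224576 = 44818952$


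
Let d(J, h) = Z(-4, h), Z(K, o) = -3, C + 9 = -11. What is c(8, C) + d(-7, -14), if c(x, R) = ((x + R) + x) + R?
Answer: -27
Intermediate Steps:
C = -20 (C = -9 - 11 = -20)
d(J, h) = -3
c(x, R) = 2*R + 2*x (c(x, R) = ((R + x) + x) + R = (R + 2*x) + R = 2*R + 2*x)
c(8, C) + d(-7, -14) = (2*(-20) + 2*8) - 3 = (-40 + 16) - 3 = -24 - 3 = -27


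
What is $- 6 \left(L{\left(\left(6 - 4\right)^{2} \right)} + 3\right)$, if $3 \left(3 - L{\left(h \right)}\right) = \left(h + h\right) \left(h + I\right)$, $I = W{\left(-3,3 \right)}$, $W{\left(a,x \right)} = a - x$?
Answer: $-68$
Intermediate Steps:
$I = -6$ ($I = -3 - 3 = -6$)
$L{\left(h \right)} = 3 - \frac{2 h \left(-6 + h\right)}{3}$ ($L{\left(h \right)} = 3 - \frac{\left(h + h\right) \left(h - 6\right)}{3} = 3 - \frac{2 h \left(-6 + h\right)}{3}$)
$- 6 \left(L{\left(\left(6 - 4\right)^{2} \right)} + 3\right) = - 6 \left(\left(3 + 4 \left(6 - 4\right)^{2} - \frac{2 \left(\left(6 - 4\right)^{2}\right)^{2}}{3}\right) + 3\right) = - 6 \left(\left(3 + 4 \cdot 2^{2} - \frac{2 \left(2^{2}\right)^{2}}{3}\right) + 3\right) = - 6 \left(\left(3 + 4 \cdot 4 - \frac{2 \cdot 4^{2}}{3}\right) + 3\right) = - 6 \left(\left(3 + 16 - \frac{32}{3}\right) + 3\right) = - 6 \left(\frac{25}{3} + 3\right) = \left(-6\right) \frac{34}{3} = -68$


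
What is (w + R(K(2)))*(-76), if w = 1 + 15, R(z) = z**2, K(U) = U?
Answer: -1520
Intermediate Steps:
w = 16
(w + R(K(2)))*(-76) = (16 + 2**2)*(-76) = (16 + 4)*(-76) = 20*(-76) = -1520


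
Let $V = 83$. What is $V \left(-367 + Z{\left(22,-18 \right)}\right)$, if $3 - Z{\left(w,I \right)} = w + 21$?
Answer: $-33781$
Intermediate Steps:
$Z{\left(w,I \right)} = -18 - w$ ($Z{\left(w,I \right)} = 3 - \left(w + 21\right) = 3 - \left(21 + w\right) = -18 - w$)
$V \left(-367 + Z{\left(22,-18 \right)}\right) = 83 \left(-367 - 40\right) = 83 \left(-407\right) = -33781$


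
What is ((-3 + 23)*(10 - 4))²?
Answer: 14400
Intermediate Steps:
((-3 + 23)*(10 - 4))² = (20*6)² = 120² = 14400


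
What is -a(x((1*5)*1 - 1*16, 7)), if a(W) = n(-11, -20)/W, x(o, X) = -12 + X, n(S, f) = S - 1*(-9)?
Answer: -⅖ ≈ -0.40000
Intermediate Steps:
n(S, f) = 9 + S (n(S, f) = S + 9 = 9 + S)
a(W) = -2/W (a(W) = (9 - 11)/W = -2/W)
-a(x((1*5)*1 - 1*16, 7)) = -(-2)/(-12 + 7) = -(-2)/(-5) = -(-2)*(-1)/5 = -1*⅖ = -⅖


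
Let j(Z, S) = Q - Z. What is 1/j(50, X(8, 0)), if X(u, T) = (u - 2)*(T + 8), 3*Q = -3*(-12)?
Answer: -1/38 ≈ -0.026316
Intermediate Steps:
Q = 12 (Q = (-3*(-12))/3 = (⅓)*36 = 12)
X(u, T) = (-2 + u)*(8 + T)
j(Z, S) = 12 - Z
1/j(50, X(8, 0)) = 1/(12 - 1*50) = 1/(12 - 50) = 1/(-38) = -1/38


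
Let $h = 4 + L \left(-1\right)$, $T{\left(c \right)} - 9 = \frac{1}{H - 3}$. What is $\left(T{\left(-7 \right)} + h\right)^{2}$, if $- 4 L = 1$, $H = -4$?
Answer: $\frac{134689}{784} \approx 171.8$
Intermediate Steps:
$L = - \frac{1}{4}$ ($L = \left(- \frac{1}{4}\right) 1 = - \frac{1}{4} \approx -0.25$)
$T{\left(c \right)} = \frac{62}{7}$ ($T{\left(c \right)} = 9 + \frac{1}{-4 - 3} = 9 + \frac{1}{-7} = 9 - \frac{1}{7} = \frac{62}{7}$)
$h = \frac{17}{4}$ ($h = 4 - - \frac{1}{4} = 4 + \frac{1}{4} = \frac{17}{4} \approx 4.25$)
$\left(T{\left(-7 \right)} + h\right)^{2} = \left(\frac{62}{7} + \frac{17}{4}\right)^{2} = \left(\frac{367}{28}\right)^{2} = \frac{134689}{784}$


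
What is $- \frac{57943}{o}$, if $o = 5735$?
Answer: $- \frac{57943}{5735} \approx -10.103$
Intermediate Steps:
$- \frac{57943}{o} = - \frac{57943}{5735}$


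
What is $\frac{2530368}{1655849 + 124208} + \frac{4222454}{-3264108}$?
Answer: $\frac{371592815933}{2905149147078} \approx 0.12791$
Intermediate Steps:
$\frac{2530368}{1655849 + 124208} + \frac{4222454}{-3264108} = \frac{2530368}{1780057} + 4222454 \left(- \frac{1}{3264108}\right) = 2530368 \cdot \frac{1}{1780057} - \frac{2111227}{1632054} = \frac{2530368}{1780057} - \frac{2111227}{1632054} = \frac{371592815933}{2905149147078}$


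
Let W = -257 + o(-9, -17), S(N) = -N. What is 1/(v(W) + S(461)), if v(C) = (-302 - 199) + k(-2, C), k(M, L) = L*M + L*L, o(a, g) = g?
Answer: 1/74662 ≈ 1.3394e-5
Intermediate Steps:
k(M, L) = L² + L*M (k(M, L) = L*M + L² = L² + L*M)
W = -274 (W = -257 - 17 = -274)
v(C) = -501 + C*(-2 + C) (v(C) = (-302 - 199) + C*(C - 2) = -501 + C*(-2 + C))
1/(v(W) + S(461)) = 1/((-501 - 274*(-2 - 274)) - 1*461) = 1/((-501 - 274*(-276)) - 461) = 1/((-501 + 75624) - 461) = 1/(75123 - 461) = 1/74662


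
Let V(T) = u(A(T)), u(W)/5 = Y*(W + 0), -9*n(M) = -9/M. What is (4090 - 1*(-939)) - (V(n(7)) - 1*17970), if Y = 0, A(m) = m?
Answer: 22999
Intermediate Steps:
n(M) = 1/M (n(M) = -(-1)/M = 1/M)
u(W) = 0 (u(W) = 5*(0*(W + 0)) = 5*(0*W) = 5*0 = 0)
V(T) = 0
(4090 - 1*(-939)) - (V(n(7)) - 1*17970) = (4090 - 1*(-939)) - (0 - 1*17970) = (4090 + 939) - (0 - 17970) = 5029 - 1*(-17970) = 5029 + 17970 = 22999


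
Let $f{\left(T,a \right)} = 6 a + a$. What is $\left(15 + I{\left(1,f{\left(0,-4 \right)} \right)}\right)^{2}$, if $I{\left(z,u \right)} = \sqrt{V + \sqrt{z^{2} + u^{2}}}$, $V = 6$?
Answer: $\left(15 + \sqrt{6 + \sqrt{785}}\right)^{2} \approx 433.99$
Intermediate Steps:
$f{\left(T,a \right)} = 7 a$
$I{\left(z,u \right)} = \sqrt{6 + \sqrt{u^{2} + z^{2}}}$ ($I{\left(z,u \right)} = \sqrt{6 + \sqrt{z^{2} + u^{2}}} = \sqrt{6 + \sqrt{u^{2} + z^{2}}}$)
$\left(15 + I{\left(1,f{\left(0,-4 \right)} \right)}\right)^{2} = \left(15 + \sqrt{6 + \sqrt{\left(7 \left(-4\right)\right)^{2} + 1^{2}}}\right)^{2} = \left(15 + \sqrt{6 + \sqrt{\left(-28\right)^{2} + 1}}\right)^{2} = \left(15 + \sqrt{6 + \sqrt{784 + 1}}\right)^{2} = \left(15 + \sqrt{6 + \sqrt{785}}\right)^{2}$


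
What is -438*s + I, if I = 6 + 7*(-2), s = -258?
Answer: 112996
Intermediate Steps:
I = -8 (I = 6 - 14 = -8)
-438*s + I = -438*(-258) - 8 = 113004 - 8 = 112996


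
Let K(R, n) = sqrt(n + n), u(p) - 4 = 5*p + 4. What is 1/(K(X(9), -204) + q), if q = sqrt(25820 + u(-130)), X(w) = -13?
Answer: 1/(sqrt(25178) + 2*I*sqrt(102)) ≈ 0.0062017 - 0.00078946*I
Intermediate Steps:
u(p) = 8 + 5*p (u(p) = 4 + (5*p + 4) = 4 + (4 + 5*p) = 8 + 5*p)
K(R, n) = sqrt(2)*sqrt(n) (K(R, n) = sqrt(2*n) = sqrt(2)*sqrt(n))
q = sqrt(25178) (q = sqrt(25820 + (8 + 5*(-130))) = sqrt(25820 + (8 - 650)) = sqrt(25820 - 642) = sqrt(25178) ≈ 158.68)
1/(K(X(9), -204) + q) = 1/(sqrt(2)*sqrt(-204) + sqrt(25178)) = 1/(sqrt(2)*(2*I*sqrt(51)) + sqrt(25178)) = 1/(2*I*sqrt(102) + sqrt(25178)) = 1/(sqrt(25178) + 2*I*sqrt(102))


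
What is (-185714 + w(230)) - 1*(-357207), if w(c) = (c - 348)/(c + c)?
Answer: 39443331/230 ≈ 1.7149e+5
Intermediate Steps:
w(c) = (-348 + c)/(2*c) (w(c) = (-348 + c)/((2*c)) = (-348 + c)*(1/(2*c)) = (-348 + c)/(2*c))
(-185714 + w(230)) - 1*(-357207) = (-185714 + (½)*(-348 + 230)/230) - 1*(-357207) = (-185714 + (½)*(1/230)*(-118)) + 357207 = (-185714 - 59/230) + 357207 = -42714279/230 + 357207 = 39443331/230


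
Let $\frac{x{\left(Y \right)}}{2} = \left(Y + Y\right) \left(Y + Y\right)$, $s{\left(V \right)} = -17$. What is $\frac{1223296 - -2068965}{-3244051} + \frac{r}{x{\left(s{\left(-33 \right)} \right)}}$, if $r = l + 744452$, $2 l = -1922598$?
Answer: $- \frac{711074434629}{7500245912} \approx -94.807$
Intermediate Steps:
$l = -961299$ ($l = \frac{1}{2} \left(-1922598\right) = -961299$)
$r = -216847$ ($r = -961299 + 744452 = -216847$)
$x{\left(Y \right)} = 8 Y^{2}$ ($x{\left(Y \right)} = 2 \left(Y + Y\right) \left(Y + Y\right) = 2 \cdot 2 Y 2 Y = 2 \cdot 4 Y^{2} = 8 Y^{2}$)
$\frac{1223296 - -2068965}{-3244051} + \frac{r}{x{\left(s{\left(-33 \right)} \right)}} = \frac{1223296 - -2068965}{-3244051} - \frac{216847}{8 \left(-17\right)^{2}} = \left(1223296 + 2068965\right) \left(- \frac{1}{3244051}\right) - \frac{216847}{8 \cdot 289} = 3292261 \left(- \frac{1}{3244051}\right) - \frac{216847}{2312} = - \frac{3292261}{3244051} - \frac{216847}{2312} = - \frac{711074434629}{7500245912}$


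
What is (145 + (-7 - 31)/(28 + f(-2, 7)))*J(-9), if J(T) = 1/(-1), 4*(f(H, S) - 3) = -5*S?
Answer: -12753/89 ≈ -143.29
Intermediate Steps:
f(H, S) = 3 - 5*S/4 (f(H, S) = 3 + (-5*S)/4 = 3 - 5*S/4)
J(T) = -1
(145 + (-7 - 31)/(28 + f(-2, 7)))*J(-9) = (145 + (-7 - 31)/(28 + (3 - 5/4*7)))*(-1) = (145 - 38/(28 + (3 - 35/4)))*(-1) = (145 - 38/(28 - 23/4))*(-1) = (145 - 38/89/4)*(-1) = (145 - 38*4/89)*(-1) = (145 - 152/89)*(-1) = (12753/89)*(-1) = -12753/89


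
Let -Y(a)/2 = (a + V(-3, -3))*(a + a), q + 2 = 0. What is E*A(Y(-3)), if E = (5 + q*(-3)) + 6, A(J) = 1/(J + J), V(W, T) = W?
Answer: -17/144 ≈ -0.11806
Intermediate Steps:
q = -2 (q = -2 + 0 = -2)
Y(a) = -4*a*(-3 + a) (Y(a) = -2*(a - 3)*(a + a) = -2*(-3 + a)*2*a = -4*a*(-3 + a))
A(J) = 1/(2*J)
E = 17 (E = (5 - 2*(-3)) + 6 = (5 + 6) + 6 = 11 + 6 = 17)
E*A(Y(-3)) = 17*(1/(2*((4*(-3)*(3 - 1*(-3)))))) = 17*(1/(2*((4*(-3)*(3 + 3))))) = 17*(1/(2*((4*(-3)*6)))) = 17*((1/2)/(-72)) = 17*((1/2)*(-1/72)) = 17*(-1/144) = -17/144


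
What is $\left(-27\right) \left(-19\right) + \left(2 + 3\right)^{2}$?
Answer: $538$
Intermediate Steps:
$\left(-27\right) \left(-19\right) + \left(2 + 3\right)^{2} = 513 + 5^{2} = 513 + 25 = 538$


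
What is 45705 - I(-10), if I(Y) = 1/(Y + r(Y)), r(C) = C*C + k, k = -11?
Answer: 3610694/79 ≈ 45705.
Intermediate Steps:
r(C) = -11 + C**2 (r(C) = C*C - 11 = C**2 - 11 = -11 + C**2)
I(Y) = 1/(-11 + Y + Y**2) (I(Y) = 1/(Y + (-11 + Y**2)) = 1/(-11 + Y + Y**2))
45705 - I(-10) = 45705 - 1/(-11 - 10 + (-10)**2) = 45705 - 1/(-11 - 10 + 100) = 45705 - 1/79 = 3610694/79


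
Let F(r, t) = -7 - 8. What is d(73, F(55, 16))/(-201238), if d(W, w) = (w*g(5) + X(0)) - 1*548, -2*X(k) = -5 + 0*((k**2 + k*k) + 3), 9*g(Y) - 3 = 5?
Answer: 3353/1207428 ≈ 0.0027770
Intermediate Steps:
g(Y) = 8/9 (g(Y) = 1/3 + (1/9)*5 = 1/3 + 5/9 = 8/9)
F(r, t) = -15
X(k) = 5/2 (X(k) = -(-5 + 0*((k**2 + k*k) + 3))/2 = -(-5 + 0*((k**2 + k**2) + 3))/2 = -(-5 + 0*(2*k**2 + 3))/2 = -(-5 + 0*(3 + 2*k**2))/2 = -(-5 + 0)/2 = -1/2*(-5) = 5/2)
d(W, w) = -1091/2 + 8*w/9 (d(W, w) = (w*(8/9) + 5/2) - 1*548 = (8*w/9 + 5/2) - 548 = (5/2 + 8*w/9) - 548 = -1091/2 + 8*w/9)
d(73, F(55, 16))/(-201238) = (-1091/2 + (8/9)*(-15))/(-201238) = (-1091/2 - 40/3)*(-1/201238) = -3353/6*(-1/201238) = 3353/1207428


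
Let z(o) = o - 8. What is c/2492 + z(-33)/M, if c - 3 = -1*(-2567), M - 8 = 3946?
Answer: 1257451/1231671 ≈ 1.0209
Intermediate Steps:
M = 3954 (M = 8 + 3946 = 3954)
c = 2570 (c = 3 - 1*(-2567) = 3 + 2567 = 2570)
z(o) = -8 + o
c/2492 + z(-33)/M = 2570/2492 + (-8 - 33)/3954 = 2570*(1/2492) - 41*1/3954 = 1285/1246 - 41/3954 = 1257451/1231671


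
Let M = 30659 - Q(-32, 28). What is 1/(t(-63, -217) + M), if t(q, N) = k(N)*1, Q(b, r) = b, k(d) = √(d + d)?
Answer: 30691/941937915 - I*√434/941937915 ≈ 3.2583e-5 - 2.2117e-8*I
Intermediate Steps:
k(d) = √2*√d (k(d) = √(2*d) = √2*√d)
t(q, N) = √2*√N (t(q, N) = (√2*√N)*1 = √2*√N)
M = 30691 (M = 30659 - 1*(-32) = 30659 + 32 = 30691)
1/(t(-63, -217) + M) = 1/(√2*√(-217) + 30691) = 1/(√2*(I*√217) + 30691) = 1/(I*√434 + 30691) = 1/(30691 + I*√434)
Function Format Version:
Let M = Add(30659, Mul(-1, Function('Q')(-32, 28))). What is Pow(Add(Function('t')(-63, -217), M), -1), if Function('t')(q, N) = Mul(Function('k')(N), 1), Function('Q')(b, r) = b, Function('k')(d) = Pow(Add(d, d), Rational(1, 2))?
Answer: Add(Rational(30691, 941937915), Mul(Rational(-1, 941937915), I, Pow(434, Rational(1, 2)))) ≈ Add(3.2583e-5, Mul(-2.2117e-8, I))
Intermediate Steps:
Function('k')(d) = Mul(Pow(2, Rational(1, 2)), Pow(d, Rational(1, 2))) (Function('k')(d) = Pow(Mul(2, d), Rational(1, 2)) = Mul(Pow(2, Rational(1, 2)), Pow(d, Rational(1, 2))))
Function('t')(q, N) = Mul(Pow(2, Rational(1, 2)), Pow(N, Rational(1, 2))) (Function('t')(q, N) = Mul(Mul(Pow(2, Rational(1, 2)), Pow(N, Rational(1, 2))), 1) = Mul(Pow(2, Rational(1, 2)), Pow(N, Rational(1, 2))))
M = 30691 (M = Add(30659, Mul(-1, -32)) = Add(30659, 32) = 30691)
Pow(Add(Function('t')(-63, -217), M), -1) = Pow(Add(Mul(Pow(2, Rational(1, 2)), Pow(-217, Rational(1, 2))), 30691), -1) = Pow(Add(Mul(Pow(2, Rational(1, 2)), Mul(I, Pow(217, Rational(1, 2)))), 30691), -1) = Pow(Add(Mul(I, Pow(434, Rational(1, 2))), 30691), -1) = Pow(Add(30691, Mul(I, Pow(434, Rational(1, 2)))), -1)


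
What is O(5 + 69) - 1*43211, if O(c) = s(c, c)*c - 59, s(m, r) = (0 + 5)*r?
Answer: -15890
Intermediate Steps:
s(m, r) = 5*r
O(c) = -59 + 5*c² (O(c) = (5*c)*c - 59 = 5*c² - 59 = -59 + 5*c²)
O(5 + 69) - 1*43211 = (-59 + 5*(5 + 69)²) - 1*43211 = (-59 + 5*74²) - 43211 = (-59 + 5*5476) - 43211 = (-59 + 27380) - 43211 = 27321 - 43211 = -15890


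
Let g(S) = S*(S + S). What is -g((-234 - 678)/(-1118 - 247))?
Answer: -184832/207025 ≈ -0.89280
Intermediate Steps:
g(S) = 2*S**2 (g(S) = S*(2*S) = 2*S**2)
-g((-234 - 678)/(-1118 - 247)) = -2*((-234 - 678)/(-1118 - 247))**2 = -2*(-912/(-1365))**2 = -2*(-912*(-1/1365))**2 = -2*(304/455)**2 = -2*92416/207025 = -1*184832/207025 = -184832/207025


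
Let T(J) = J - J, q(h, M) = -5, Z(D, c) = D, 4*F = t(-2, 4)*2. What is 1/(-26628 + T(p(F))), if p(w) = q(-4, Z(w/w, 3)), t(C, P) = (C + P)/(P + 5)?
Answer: -1/26628 ≈ -3.7554e-5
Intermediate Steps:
t(C, P) = (C + P)/(5 + P)
F = ⅑ (F = (((-2 + 4)/(5 + 4))*2)/4 = ((2/9)*2)/4 = (¼)*(4/9) = ⅑ ≈ 0.11111)
p(w) = -5
T(J) = 0
1/(-26628 + T(p(F))) = 1/(-26628 + 0) = 1/(-26628) = -1/26628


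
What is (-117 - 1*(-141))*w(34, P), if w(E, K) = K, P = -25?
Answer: -600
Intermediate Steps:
(-117 - 1*(-141))*w(34, P) = (-117 - 1*(-141))*(-25) = (-117 + 141)*(-25) = 24*(-25) = -600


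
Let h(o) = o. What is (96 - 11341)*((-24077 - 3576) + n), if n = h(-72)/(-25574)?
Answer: 3976219349375/12787 ≈ 3.1096e+8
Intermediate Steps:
n = 36/12787 (n = -72/(-25574) = -72*(-1/25574) = 36/12787 ≈ 0.0028154)
(96 - 11341)*((-24077 - 3576) + n) = (96 - 11341)*((-24077 - 3576) + 36/12787) = -11245*(-27653 + 36/12787) = -11245*(-353598875/12787) = 3976219349375/12787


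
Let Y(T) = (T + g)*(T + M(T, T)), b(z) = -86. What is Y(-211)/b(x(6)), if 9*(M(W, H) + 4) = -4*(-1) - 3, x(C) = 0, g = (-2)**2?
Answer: -22241/43 ≈ -517.23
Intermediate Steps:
g = 4
M(W, H) = -35/9 (M(W, H) = -4 + (-4*(-1) - 3)/9 = -4 + (4 - 3)/9 = -4 + (1/9)*1 = -4 + 1/9 = -35/9)
Y(T) = (4 + T)*(-35/9 + T) (Y(T) = (T + 4)*(T - 35/9) = (4 + T)*(-35/9 + T))
Y(-211)/b(x(6)) = (-140/9 + (-211)**2 + (1/9)*(-211))/(-86) = (-140/9 + 44521 - 211/9)*(-1/86) = 44482*(-1/86) = -22241/43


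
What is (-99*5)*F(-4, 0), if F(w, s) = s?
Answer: 0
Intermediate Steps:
(-99*5)*F(-4, 0) = -99*5*0 = -33*15*0 = -495*0 = 0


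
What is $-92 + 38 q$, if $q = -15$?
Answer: $-662$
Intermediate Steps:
$-92 + 38 q = -92 + 38 \left(-15\right) = -92 - 570 = -662$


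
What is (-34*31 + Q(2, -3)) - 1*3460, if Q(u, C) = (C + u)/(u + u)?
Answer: -18057/4 ≈ -4514.3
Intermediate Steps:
Q(u, C) = (C + u)/(2*u) (Q(u, C) = (C + u)/((2*u)) = (C + u)*(1/(2*u)) = (C + u)/(2*u))
(-34*31 + Q(2, -3)) - 1*3460 = (-34*31 + (1/2)*(-3 + 2)/2) - 1*3460 = (-1054 + (1/2)*(1/2)*(-1)) - 3460 = (-1054 - 1/4) - 3460 = -4217/4 - 3460 = -18057/4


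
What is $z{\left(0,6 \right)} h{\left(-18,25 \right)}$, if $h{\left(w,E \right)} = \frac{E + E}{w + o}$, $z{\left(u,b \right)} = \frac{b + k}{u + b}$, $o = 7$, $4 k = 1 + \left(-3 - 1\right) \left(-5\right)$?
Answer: $- \frac{375}{44} \approx -8.5227$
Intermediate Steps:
$k = \frac{21}{4}$ ($k = \frac{1 + \left(-3 - 1\right) \left(-5\right)}{4} = \frac{1 - -20}{4} = \frac{1 + 20}{4} = \frac{1}{4} \cdot 21 = \frac{21}{4} \approx 5.25$)
$z{\left(u,b \right)} = \frac{\frac{21}{4} + b}{b + u}$ ($z{\left(u,b \right)} = \frac{b + \frac{21}{4}}{u + b} = \frac{\frac{21}{4} + b}{b + u}$)
$h{\left(w,E \right)} = \frac{2 E}{7 + w}$ ($h{\left(w,E \right)} = \frac{E + E}{w + 7} = \frac{2 E}{7 + w}$)
$z{\left(0,6 \right)} h{\left(-18,25 \right)} = \frac{\frac{21}{4} + 6}{6 + 0} \cdot 2 \cdot 25 \frac{1}{7 - 18} = \frac{1}{6} \cdot \frac{45}{4} \cdot 2 \cdot 25 \frac{1}{-11} = \frac{1}{6} \cdot \frac{45}{4} \cdot 2 \cdot 25 \left(- \frac{1}{11}\right) = \frac{15}{8} \left(- \frac{50}{11}\right) = - \frac{375}{44}$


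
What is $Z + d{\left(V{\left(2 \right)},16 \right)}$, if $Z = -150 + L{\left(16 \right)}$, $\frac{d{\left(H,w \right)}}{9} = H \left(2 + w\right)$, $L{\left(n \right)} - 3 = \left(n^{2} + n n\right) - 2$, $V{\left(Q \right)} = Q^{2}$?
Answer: $1011$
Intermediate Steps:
$L{\left(n \right)} = 1 + 2 n^{2}$ ($L{\left(n \right)} = 3 - \left(2 - n^{2} - n n\right) = 3 + \left(\left(n^{2} + n^{2}\right) - 2\right) = 3 + \left(2 n^{2} - 2\right) = 3 + \left(-2 + 2 n^{2}\right) = 1 + 2 n^{2}$)
$d{\left(H,w \right)} = 9 H \left(2 + w\right)$
$Z = 363$ ($Z = -150 + \left(1 + 2 \cdot 16^{2}\right) = -150 + \left(1 + 2 \cdot 256\right) = -150 + \left(1 + 512\right) = -150 + 513 = 363$)
$Z + d{\left(V{\left(2 \right)},16 \right)} = 363 + 9 \cdot 2^{2} \left(2 + 16\right) = 363 + 9 \cdot 4 \cdot 18 = 363 + 648 = 1011$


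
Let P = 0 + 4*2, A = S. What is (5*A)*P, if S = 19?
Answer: 760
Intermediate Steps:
A = 19
P = 8 (P = 0 + 8 = 8)
(5*A)*P = (5*19)*8 = 95*8 = 760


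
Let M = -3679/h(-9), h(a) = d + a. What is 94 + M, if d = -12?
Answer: 5653/21 ≈ 269.19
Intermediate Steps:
h(a) = -12 + a
M = 3679/21 (M = -3679/(-12 - 9) = -3679/(-21) = -3679*(-1/21) = 3679/21 ≈ 175.19)
94 + M = 94 + 3679/21 = 5653/21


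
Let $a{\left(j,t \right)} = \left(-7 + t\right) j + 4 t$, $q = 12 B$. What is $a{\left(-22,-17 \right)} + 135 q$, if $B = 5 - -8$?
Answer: $21520$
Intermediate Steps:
$B = 13$ ($B = 5 + 8 = 13$)
$q = 156$ ($q = 12 \cdot 13 = 156$)
$a{\left(j,t \right)} = 4 t + j \left(-7 + t\right)$ ($a{\left(j,t \right)} = j \left(-7 + t\right) + 4 t = 4 t + j \left(-7 + t\right)$)
$a{\left(-22,-17 \right)} + 135 q = \left(\left(-7\right) \left(-22\right) + 4 \left(-17\right) - -374\right) + 135 \cdot 156 = \left(154 - 68 + 374\right) + 21060 = 460 + 21060 = 21520$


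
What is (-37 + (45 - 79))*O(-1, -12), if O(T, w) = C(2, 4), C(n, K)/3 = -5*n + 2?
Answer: 1704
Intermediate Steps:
C(n, K) = 6 - 15*n (C(n, K) = 3*(-5*n + 2) = 3*(2 - 5*n) = 6 - 15*n)
O(T, w) = -24 (O(T, w) = 6 - 15*2 = 6 - 30 = -24)
(-37 + (45 - 79))*O(-1, -12) = (-37 + (45 - 79))*(-24) = (-37 - 34)*(-24) = -71*(-24) = 1704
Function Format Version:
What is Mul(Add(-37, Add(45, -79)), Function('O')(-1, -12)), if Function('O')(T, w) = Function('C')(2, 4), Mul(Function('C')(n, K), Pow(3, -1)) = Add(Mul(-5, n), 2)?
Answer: 1704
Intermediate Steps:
Function('C')(n, K) = Add(6, Mul(-15, n)) (Function('C')(n, K) = Mul(3, Add(Mul(-5, n), 2)) = Mul(3, Add(2, Mul(-5, n))) = Add(6, Mul(-15, n)))
Function('O')(T, w) = -24 (Function('O')(T, w) = Add(6, Mul(-15, 2)) = Add(6, -30) = -24)
Mul(Add(-37, Add(45, -79)), Function('O')(-1, -12)) = Mul(Add(-37, Add(45, -79)), -24) = Mul(Add(-37, -34), -24) = Mul(-71, -24) = 1704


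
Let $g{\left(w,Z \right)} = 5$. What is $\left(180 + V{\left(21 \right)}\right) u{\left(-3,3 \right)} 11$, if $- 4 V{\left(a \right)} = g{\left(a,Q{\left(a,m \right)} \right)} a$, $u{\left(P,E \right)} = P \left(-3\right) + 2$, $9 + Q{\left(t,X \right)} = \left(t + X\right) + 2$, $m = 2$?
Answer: $\frac{74415}{4} \approx 18604.0$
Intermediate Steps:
$Q{\left(t,X \right)} = -7 + X + t$ ($Q{\left(t,X \right)} = -9 + \left(\left(t + X\right) + 2\right) = -9 + \left(\left(X + t\right) + 2\right) = -9 + \left(2 + X + t\right) = -7 + X + t$)
$u{\left(P,E \right)} = 2 - 3 P$ ($u{\left(P,E \right)} = - 3 P + 2 = 2 - 3 P$)
$V{\left(a \right)} = - \frac{5 a}{4}$
$\left(180 + V{\left(21 \right)}\right) u{\left(-3,3 \right)} 11 = \left(180 - \frac{105}{4}\right) \left(2 - -9\right) 11 = \left(180 - \frac{105}{4}\right) \left(2 + 9\right) 11 = \frac{615 \cdot 11 \cdot 11}{4} = \frac{615}{4} \cdot 121 = \frac{74415}{4}$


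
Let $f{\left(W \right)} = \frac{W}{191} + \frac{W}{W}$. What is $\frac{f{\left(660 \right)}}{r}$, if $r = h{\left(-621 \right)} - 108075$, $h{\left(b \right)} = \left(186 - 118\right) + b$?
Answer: $- \frac{851}{20747948} \approx -4.1016 \cdot 10^{-5}$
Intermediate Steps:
$h{\left(b \right)} = 68 + b$
$f{\left(W \right)} = 1 + \frac{W}{191}$ ($f{\left(W \right)} = W \frac{1}{191} + 1 = \frac{W}{191} + 1 = 1 + \frac{W}{191}$)
$r = -108628$ ($r = \left(68 - 621\right) - 108075 = -553 - 108075 = -108628$)
$\frac{f{\left(660 \right)}}{r} = \frac{1 + \frac{1}{191} \cdot 660}{-108628} = \left(1 + \frac{660}{191}\right) \left(- \frac{1}{108628}\right) = \frac{851}{191} \left(- \frac{1}{108628}\right) = - \frac{851}{20747948}$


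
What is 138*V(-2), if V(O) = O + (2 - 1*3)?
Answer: -414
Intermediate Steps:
V(O) = -1 + O (V(O) = O + (2 - 3) = O - 1 = -1 + O)
138*V(-2) = 138*(-1 - 2) = 138*(-3) = -414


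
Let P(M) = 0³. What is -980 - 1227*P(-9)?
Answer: -980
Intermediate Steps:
P(M) = 0
-980 - 1227*P(-9) = -980 - 1227*0 = -980 + 0 = -980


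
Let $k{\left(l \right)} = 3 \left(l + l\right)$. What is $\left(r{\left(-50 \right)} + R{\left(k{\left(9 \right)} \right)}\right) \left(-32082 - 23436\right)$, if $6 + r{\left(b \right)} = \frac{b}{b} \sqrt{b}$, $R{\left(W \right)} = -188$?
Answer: $10770492 - 277590 i \sqrt{2} \approx 1.077 \cdot 10^{7} - 3.9257 \cdot 10^{5} i$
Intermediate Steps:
$k{\left(l \right)} = 6 l$ ($k{\left(l \right)} = 3 \cdot 2 l = 6 l$)
$r{\left(b \right)} = -6 + \sqrt{b}$ ($r{\left(b \right)} = -6 + \frac{b}{b} \sqrt{b} = -6 + 1 \sqrt{b} = -6 + \sqrt{b}$)
$\left(r{\left(-50 \right)} + R{\left(k{\left(9 \right)} \right)}\right) \left(-32082 - 23436\right) = \left(\left(-6 + \sqrt{-50}\right) - 188\right) \left(-32082 - 23436\right) = \left(\left(-6 + 5 i \sqrt{2}\right) - 188\right) \left(-55518\right) = \left(-194 + 5 i \sqrt{2}\right) \left(-55518\right) = 10770492 - 277590 i \sqrt{2}$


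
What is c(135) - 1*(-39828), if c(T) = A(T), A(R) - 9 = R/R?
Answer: 39838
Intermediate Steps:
A(R) = 10 (A(R) = 9 + R/R = 9 + 1 = 10)
c(T) = 10
c(135) - 1*(-39828) = 10 - 1*(-39828) = 10 + 39828 = 39838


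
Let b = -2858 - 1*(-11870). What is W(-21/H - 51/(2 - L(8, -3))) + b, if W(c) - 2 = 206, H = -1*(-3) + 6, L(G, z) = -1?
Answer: 9220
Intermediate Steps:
H = 9 (H = 3 + 6 = 9)
W(c) = 208 (W(c) = 2 + 206 = 208)
b = 9012 (b = -2858 + 11870 = 9012)
W(-21/H - 51/(2 - L(8, -3))) + b = 208 + 9012 = 9220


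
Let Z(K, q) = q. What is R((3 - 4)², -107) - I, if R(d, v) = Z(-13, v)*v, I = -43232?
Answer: 54681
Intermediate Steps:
R(d, v) = v² (R(d, v) = v*v = v²)
R((3 - 4)², -107) - I = (-107)² - 1*(-43232) = 11449 + 43232 = 54681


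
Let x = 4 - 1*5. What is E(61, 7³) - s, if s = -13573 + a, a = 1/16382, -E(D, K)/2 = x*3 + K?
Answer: 211213125/16382 ≈ 12893.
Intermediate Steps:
x = -1 (x = 4 - 5 = -1)
E(D, K) = 6 - 2*K (E(D, K) = -2*(-1*3 + K) = -2*(-3 + K) = 6 - 2*K)
a = 1/16382 ≈ 6.1043e-5
s = -222352885/16382 (s = -13573 + 1/16382 = -222352885/16382 ≈ -13573.)
E(61, 7³) - s = (6 - 2*7³) - 1*(-222352885/16382) = (6 - 2*343) + 222352885/16382 = (6 - 686) + 222352885/16382 = -680 + 222352885/16382 = 211213125/16382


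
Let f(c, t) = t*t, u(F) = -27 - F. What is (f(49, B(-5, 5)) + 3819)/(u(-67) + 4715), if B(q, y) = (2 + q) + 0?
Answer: 1276/1585 ≈ 0.80505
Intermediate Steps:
B(q, y) = 2 + q
f(c, t) = t²
(f(49, B(-5, 5)) + 3819)/(u(-67) + 4715) = ((2 - 5)² + 3819)/((-27 - 1*(-67)) + 4715) = ((-3)² + 3819)/((-27 + 67) + 4715) = (9 + 3819)/(40 + 4715) = 3828/4755 = 3828*(1/4755) = 1276/1585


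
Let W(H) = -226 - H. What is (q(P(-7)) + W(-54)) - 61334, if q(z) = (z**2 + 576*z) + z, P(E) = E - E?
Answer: -61506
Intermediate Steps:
P(E) = 0
q(z) = z**2 + 577*z
(q(P(-7)) + W(-54)) - 61334 = (0*(577 + 0) + (-226 - 1*(-54))) - 61334 = (0*577 + (-226 + 54)) - 61334 = (0 - 172) - 61334 = -172 - 61334 = -61506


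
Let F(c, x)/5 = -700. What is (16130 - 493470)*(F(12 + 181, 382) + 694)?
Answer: 1339416040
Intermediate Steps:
F(c, x) = -3500 (F(c, x) = 5*(-700) = -3500)
(16130 - 493470)*(F(12 + 181, 382) + 694) = (16130 - 493470)*(-3500 + 694) = -477340*(-2806) = 1339416040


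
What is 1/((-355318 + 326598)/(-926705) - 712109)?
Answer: -185341/131982988425 ≈ -1.4043e-6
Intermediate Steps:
1/((-355318 + 326598)/(-926705) - 712109) = 1/(-28720*(-1/926705) - 712109) = 1/(5744/185341 - 712109) = 1/(-131982988425/185341) = -185341/131982988425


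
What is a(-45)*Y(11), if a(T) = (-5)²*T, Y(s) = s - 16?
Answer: 5625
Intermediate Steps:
Y(s) = -16 + s
a(T) = 25*T
a(-45)*Y(11) = (25*(-45))*(-16 + 11) = -1125*(-5) = 5625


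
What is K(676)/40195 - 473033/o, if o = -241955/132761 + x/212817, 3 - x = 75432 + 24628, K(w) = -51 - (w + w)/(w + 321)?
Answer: 535593699706147707235427/2595852475980201980 ≈ 2.0633e+5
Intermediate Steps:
K(w) = -51 - 2*w/(321 + w)
x = -100057 (x = 3 - (75432 + 24628) = 3 - 1*100060 = 3 - 100060 = -100057)
o = -64775804612/28253797737 (o = -241955/132761 - 100057/212817 = -64775804612/28253797737 ≈ -2.2926)
K(676)/40195 - 473033/o = ((-16371 - 53*676)/(321 + 676))/40195 - 473033/(-64775804612/28253797737) = ((-16371 - 35828)/997)*(1/40195) - 473033*(-28253797737/64775804612) = ((1/997)*(-52199))*(1/40195) + 13364978704926321/64775804612 = -52199/997*1/40195 + 13364978704926321/64775804612 = -52199/40074415 + 13364978704926321/64775804612 = 535593699706147707235427/2595852475980201980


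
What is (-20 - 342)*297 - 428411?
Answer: -535925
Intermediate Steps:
(-20 - 342)*297 - 428411 = -362*297 - 428411 = -107514 - 428411 = -535925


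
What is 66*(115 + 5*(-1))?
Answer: 7260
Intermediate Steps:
66*(115 + 5*(-1)) = 66*(115 - 5) = 66*110 = 7260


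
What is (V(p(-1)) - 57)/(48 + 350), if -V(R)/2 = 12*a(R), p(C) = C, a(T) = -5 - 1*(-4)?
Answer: -33/398 ≈ -0.082915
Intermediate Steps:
a(T) = -1 (a(T) = -5 + 4 = -1)
V(R) = 24 (V(R) = -24*(-1) = -2*(-12) = 24)
(V(p(-1)) - 57)/(48 + 350) = (24 - 57)/(48 + 350) = -33/398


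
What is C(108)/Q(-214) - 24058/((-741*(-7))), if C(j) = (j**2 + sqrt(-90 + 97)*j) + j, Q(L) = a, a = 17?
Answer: 60652378/88179 + 108*sqrt(7)/17 ≈ 704.64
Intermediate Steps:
Q(L) = 17
C(j) = j + j**2 + j*sqrt(7) (C(j) = (j**2 + sqrt(7)*j) + j = (j**2 + j*sqrt(7)) + j = j + j**2 + j*sqrt(7))
C(108)/Q(-214) - 24058/((-741*(-7))) = (108*(1 + 108 + sqrt(7)))/17 - 24058/((-741*(-7))) = (108*(109 + sqrt(7)))*(1/17) - 24058/5187 = (11772 + 108*sqrt(7))*(1/17) - 24058*1/5187 = (11772/17 + 108*sqrt(7)/17) - 24058/5187 = 60652378/88179 + 108*sqrt(7)/17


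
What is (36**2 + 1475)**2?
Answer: 7678441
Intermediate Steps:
(36**2 + 1475)**2 = (1296 + 1475)**2 = 2771**2 = 7678441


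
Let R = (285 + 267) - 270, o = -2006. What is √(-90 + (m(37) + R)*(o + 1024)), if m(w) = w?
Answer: 38*I*√217 ≈ 559.78*I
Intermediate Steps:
R = 282 (R = 552 - 270 = 282)
√(-90 + (m(37) + R)*(o + 1024)) = √(-90 + (37 + 282)*(-2006 + 1024)) = √(-90 + 319*(-982)) = √(-90 - 313258) = √(-313348) = 38*I*√217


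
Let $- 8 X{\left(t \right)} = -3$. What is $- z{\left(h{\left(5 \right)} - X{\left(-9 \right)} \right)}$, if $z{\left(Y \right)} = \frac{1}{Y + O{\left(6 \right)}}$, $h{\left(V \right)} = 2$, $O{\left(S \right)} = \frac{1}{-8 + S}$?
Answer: $- \frac{8}{9} \approx -0.88889$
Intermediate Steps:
$X{\left(t \right)} = \frac{3}{8}$ ($X{\left(t \right)} = \left(- \frac{1}{8}\right) \left(-3\right) = \frac{3}{8}$)
$z{\left(Y \right)} = \frac{1}{- \frac{1}{2} + Y}$ ($z{\left(Y \right)} = \frac{1}{Y + \frac{1}{-8 + 6}} = \frac{1}{Y + \frac{1}{-2}} = \frac{1}{Y - \frac{1}{2}} = \frac{1}{- \frac{1}{2} + Y}$)
$- z{\left(h{\left(5 \right)} - X{\left(-9 \right)} \right)} = - \frac{2}{-1 + 2 \left(2 - \frac{3}{8}\right)} = - \frac{2}{-1 + 2 \cdot \frac{13}{8}} = - \frac{2}{-1 + \frac{13}{4}} = - \frac{2}{\frac{9}{4}} = - \frac{2 \cdot 4}{9} = \left(-1\right) \frac{8}{9} = - \frac{8}{9}$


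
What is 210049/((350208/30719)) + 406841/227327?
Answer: 1466968862350465/79611734016 ≈ 18427.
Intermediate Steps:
210049/((350208/30719)) + 406841/227327 = 210049/((350208*(1/30719))) + 406841*(1/227327) = 210049/(350208/30719) + 406841/227327 = 210049*(30719/350208) + 406841/227327 = 6452495231/350208 + 406841/227327 = 1466968862350465/79611734016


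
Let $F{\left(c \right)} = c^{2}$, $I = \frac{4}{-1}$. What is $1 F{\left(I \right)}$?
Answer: $16$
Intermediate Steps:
$I = -4$ ($I = 4 \left(-1\right) = -4$)
$1 F{\left(I \right)} = 1 \left(-4\right)^{2} = 1 \cdot 16 = 16$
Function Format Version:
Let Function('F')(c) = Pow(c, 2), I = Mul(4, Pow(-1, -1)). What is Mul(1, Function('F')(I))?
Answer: 16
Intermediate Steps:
I = -4 (I = Mul(4, -1) = -4)
Mul(1, Function('F')(I)) = Mul(1, Pow(-4, 2)) = Mul(1, 16) = 16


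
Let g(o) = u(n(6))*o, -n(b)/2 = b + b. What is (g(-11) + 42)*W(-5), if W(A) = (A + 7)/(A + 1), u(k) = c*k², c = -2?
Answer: -6357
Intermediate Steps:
n(b) = -4*b (n(b) = -2*(b + b) = -4*b)
u(k) = -2*k²
W(A) = (7 + A)/(1 + A)
g(o) = -1152*o (g(o) = (-2*(-4*6)²)*o = (-2*(-24)²)*o = (-2*576)*o = -1152*o)
(g(-11) + 42)*W(-5) = (-1152*(-11) + 42)*((7 - 5)/(1 - 5)) = (12672 + 42)*(2/(-4)) = 12714*(-¼*2) = 12714*(-½) = -6357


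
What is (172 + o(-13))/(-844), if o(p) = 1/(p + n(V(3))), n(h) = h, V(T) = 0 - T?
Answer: -2751/13504 ≈ -0.20372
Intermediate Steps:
V(T) = -T
o(p) = 1/(-3 + p) (o(p) = 1/(p - 1*3) = 1/(p - 3) = 1/(-3 + p))
(172 + o(-13))/(-844) = (172 + 1/(-3 - 13))/(-844) = (172 + 1/(-16))*(-1/844) = (172 - 1/16)*(-1/844) = (2751/16)*(-1/844) = -2751/13504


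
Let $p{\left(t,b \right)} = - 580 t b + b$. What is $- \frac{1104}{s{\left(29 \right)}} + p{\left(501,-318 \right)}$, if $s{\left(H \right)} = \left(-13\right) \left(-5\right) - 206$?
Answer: $\frac{4342994102}{47} \approx 9.2404 \cdot 10^{7}$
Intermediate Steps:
$s{\left(H \right)} = -141$ ($s{\left(H \right)} = 65 - 206 = -141$)
$p{\left(t,b \right)} = b - 580 b t$ ($p{\left(t,b \right)} = - 580 b t + b = b - 580 b t$)
$- \frac{1104}{s{\left(29 \right)}} + p{\left(501,-318 \right)} = - \frac{1104}{-141} - 318 \left(1 - 290580\right) = \left(-1104\right) \left(- \frac{1}{141}\right) - 318 \left(1 - 290580\right) = \frac{368}{47} - -92404122 = \frac{368}{47} + 92404122 = \frac{4342994102}{47}$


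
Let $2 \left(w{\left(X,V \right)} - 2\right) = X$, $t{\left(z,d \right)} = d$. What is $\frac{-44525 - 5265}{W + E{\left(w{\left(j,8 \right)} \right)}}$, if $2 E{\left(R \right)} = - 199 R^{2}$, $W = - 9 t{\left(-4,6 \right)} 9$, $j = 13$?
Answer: $\frac{30640}{4723} \approx 6.4874$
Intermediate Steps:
$w{\left(X,V \right)} = 2 + \frac{X}{2}$
$W = -486$ ($W = \left(-9\right) 6 \cdot 9 = \left(-54\right) 9 = -486$)
$E{\left(R \right)} = - \frac{199 R^{2}}{2}$ ($E{\left(R \right)} = \frac{\left(-199\right) R^{2}}{2} = - \frac{199 R^{2}}{2}$)
$\frac{-44525 - 5265}{W + E{\left(w{\left(j,8 \right)} \right)}} = \frac{-44525 - 5265}{-486 - \frac{199 \left(2 + \frac{1}{2} \cdot 13\right)^{2}}{2}} = - \frac{49790}{-486 - \frac{199 \left(2 + \frac{13}{2}\right)^{2}}{2}} = - \frac{49790}{-486 - \frac{199 \left(\frac{17}{2}\right)^{2}}{2}} = - \frac{49790}{-486 - \frac{57511}{8}} = - \frac{49790}{- \frac{61399}{8}} = \left(-49790\right) \left(- \frac{8}{61399}\right) = \frac{30640}{4723}$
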